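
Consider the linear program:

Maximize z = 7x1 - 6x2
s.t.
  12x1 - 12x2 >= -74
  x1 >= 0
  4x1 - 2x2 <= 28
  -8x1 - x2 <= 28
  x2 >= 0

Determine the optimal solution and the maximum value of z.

Vertices and z = 7x1 - 6x2:
  (0, 37/6) → z = -37
  (121/6, 79/3) → z = -101/6
  (0, 0) → z = 0
  (7, 0) → z = 49

x1 = 7, x2 = 0, maximum z = 49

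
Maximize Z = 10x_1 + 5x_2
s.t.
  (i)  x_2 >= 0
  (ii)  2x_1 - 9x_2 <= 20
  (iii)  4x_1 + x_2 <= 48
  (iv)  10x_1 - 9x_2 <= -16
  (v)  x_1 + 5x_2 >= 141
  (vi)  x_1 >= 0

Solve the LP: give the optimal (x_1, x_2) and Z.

x_1 = 0, x_2 = 48, maximum Z = 240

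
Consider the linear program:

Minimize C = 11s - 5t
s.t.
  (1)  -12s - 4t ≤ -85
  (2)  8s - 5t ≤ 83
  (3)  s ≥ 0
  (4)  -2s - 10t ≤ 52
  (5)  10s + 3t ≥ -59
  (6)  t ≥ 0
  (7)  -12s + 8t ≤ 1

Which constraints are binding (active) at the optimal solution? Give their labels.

Feasible corners and C = 11s - 5t:
  (85/12, 0) → C = 935/12
  (169/36, 43/6) → C = 569/36
  (83/8, 0) → C = 913/8
  (669/4, 251) → C = 2339/4

The minimum is at (169/36, 43/6). Substituting into each constraint, equality holds for (1) and (7); the remaining constraints have slack.

(1) and (7)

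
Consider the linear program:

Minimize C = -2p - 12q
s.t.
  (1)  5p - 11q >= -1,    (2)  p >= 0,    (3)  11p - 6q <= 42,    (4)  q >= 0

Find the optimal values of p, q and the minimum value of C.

p = 36/7, q = 17/7, minimum C = -276/7

Corner points and C = -2p - 12q:
  (0, 1/11) → C = -12/11
  (36/7, 17/7) → C = -276/7
  (0, 0) → C = 0
  (42/11, 0) → C = -84/11

The optimum lies where 5p - 11q = -1 and 11p - 6q = 42.
Solving simultaneously gives p = 36/7, q = 17/7.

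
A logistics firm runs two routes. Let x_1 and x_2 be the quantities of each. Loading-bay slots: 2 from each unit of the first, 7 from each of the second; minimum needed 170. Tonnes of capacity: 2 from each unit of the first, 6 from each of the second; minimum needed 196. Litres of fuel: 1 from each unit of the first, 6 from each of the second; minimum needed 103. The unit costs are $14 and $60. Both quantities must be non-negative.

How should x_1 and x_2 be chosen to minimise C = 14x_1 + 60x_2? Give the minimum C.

Vertices and C = 14x_1 + 60x_2:
  (0, 98/3) → C = 1960
  (103, 0) → C = 1442
  (93, 5/3) → C = 1402
The feasible region is unbounded (it extends along (0, 1), (1, 0)), but C strictly increases along every unbounded feasible direction, so there is no improving ray and the minimum is attained at a vertex.

The optimum lies where 2x_1 + 6x_2 = 196 and x_1 + 6x_2 = 103.
Solving simultaneously gives x_1 = 93, x_2 = 5/3.

x_1 = 93, x_2 = 5/3, minimum C = 1402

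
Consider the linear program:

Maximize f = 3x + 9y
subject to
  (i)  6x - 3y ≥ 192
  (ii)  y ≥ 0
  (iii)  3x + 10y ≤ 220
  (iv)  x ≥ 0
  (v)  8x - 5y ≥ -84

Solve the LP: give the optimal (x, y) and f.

Corner points and f = 3x + 9y:
  (32, 0) → f = 96
  (860/23, 248/23) → f = 4812/23
  (220/3, 0) → f = 220

The optimum lies where y = 0 and 3x + 10y = 220.
Solving simultaneously gives x = 220/3, y = 0.

x = 220/3, y = 0, maximum f = 220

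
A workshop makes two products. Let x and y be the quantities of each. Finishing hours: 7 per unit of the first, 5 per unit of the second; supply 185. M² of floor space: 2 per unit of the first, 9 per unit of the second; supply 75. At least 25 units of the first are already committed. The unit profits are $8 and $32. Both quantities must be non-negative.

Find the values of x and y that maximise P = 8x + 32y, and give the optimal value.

Corner points and P = 8x + 32y:
  (185/7, 0) → P = 1480/7
  (25, 0) → P = 200
  (25, 2) → P = 264

The optimum lies where 7x + 5y = 185 and x = 25.
Solving simultaneously gives x = 25, y = 2.

x = 25, y = 2, maximum P = 264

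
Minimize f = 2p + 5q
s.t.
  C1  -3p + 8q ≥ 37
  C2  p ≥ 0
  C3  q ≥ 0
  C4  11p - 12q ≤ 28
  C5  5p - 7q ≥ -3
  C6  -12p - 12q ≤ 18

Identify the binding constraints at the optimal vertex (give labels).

Vertices and f = 2p + 5q:
  (167/13, 491/52) → f = 3791/52
  (235/19, 176/19) → f = 1350/19
  (232/17, 173/17) → f = 1329/17

The minimum is at (235/19, 176/19). Substituting into each constraint, equality holds for C1 and C5; the remaining constraints have slack.

C1 and C5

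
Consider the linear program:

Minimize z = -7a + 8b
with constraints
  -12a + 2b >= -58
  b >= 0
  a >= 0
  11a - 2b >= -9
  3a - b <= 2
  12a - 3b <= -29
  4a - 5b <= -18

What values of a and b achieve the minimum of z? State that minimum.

Extreme points and z = -7a + 8b:
  (67, 373) → z = 2515
  (58/3, 87) → z = 1682/3
  (31/9, 211/9) → z = 1471/9

a = 31/9, b = 211/9, minimum z = 1471/9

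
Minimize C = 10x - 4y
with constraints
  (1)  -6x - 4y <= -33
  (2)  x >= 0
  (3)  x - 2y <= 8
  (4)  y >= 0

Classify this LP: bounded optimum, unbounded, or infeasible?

From the feasible point (0, 33/4), moving in the direction (0, 1) keeps every constraint satisfied while C decreases without bound.

unbounded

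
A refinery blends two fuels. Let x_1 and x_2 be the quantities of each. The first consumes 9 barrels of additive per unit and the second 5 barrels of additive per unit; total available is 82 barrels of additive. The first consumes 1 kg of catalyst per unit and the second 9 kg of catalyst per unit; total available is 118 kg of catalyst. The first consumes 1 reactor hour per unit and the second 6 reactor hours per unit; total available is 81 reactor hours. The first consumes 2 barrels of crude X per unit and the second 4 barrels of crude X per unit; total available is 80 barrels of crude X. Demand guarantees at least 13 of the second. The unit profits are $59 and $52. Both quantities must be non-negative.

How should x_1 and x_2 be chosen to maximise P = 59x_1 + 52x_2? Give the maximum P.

x_1 = 1, x_2 = 13, maximum P = 735

The binding constraints are x_1 + 9x_2 = 118 and x_2 = 13.
Solving simultaneously gives x_1 = 1, x_2 = 13.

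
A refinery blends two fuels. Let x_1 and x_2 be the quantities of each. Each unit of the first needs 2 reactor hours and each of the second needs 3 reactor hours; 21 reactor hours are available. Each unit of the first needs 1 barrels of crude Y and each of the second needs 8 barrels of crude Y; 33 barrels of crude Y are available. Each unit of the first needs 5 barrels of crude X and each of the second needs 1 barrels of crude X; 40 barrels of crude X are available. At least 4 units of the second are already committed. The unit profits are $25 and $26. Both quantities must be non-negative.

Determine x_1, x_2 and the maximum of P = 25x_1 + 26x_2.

Extreme points and P = 25x_1 + 26x_2:
  (0, 33/8) → P = 429/4
  (0, 4) → P = 104
  (1, 4) → P = 129

The binding constraints are x_1 + 8x_2 = 33 and x_2 = 4.
Solving simultaneously gives x_1 = 1, x_2 = 4.

x_1 = 1, x_2 = 4, maximum P = 129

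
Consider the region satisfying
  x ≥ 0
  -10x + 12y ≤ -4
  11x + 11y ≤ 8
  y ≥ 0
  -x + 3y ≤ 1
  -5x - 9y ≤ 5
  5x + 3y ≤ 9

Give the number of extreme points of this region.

3

Of the 21 pairwise boundary intersections, those satisfying every inequality are:
  (70/121, 18/121)
  (2/5, 0)
  (8/11, 0)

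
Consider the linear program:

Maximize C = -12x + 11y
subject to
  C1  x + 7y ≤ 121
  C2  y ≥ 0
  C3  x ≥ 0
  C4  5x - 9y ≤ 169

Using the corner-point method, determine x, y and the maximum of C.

x = 0, y = 121/7, maximum C = 1331/7

Feasible corners and C = -12x + 11y:
  (0, 121/7) → C = 1331/7
  (568/11, 109/11) → C = -5617/11
  (0, 0) → C = 0
  (169/5, 0) → C = -2028/5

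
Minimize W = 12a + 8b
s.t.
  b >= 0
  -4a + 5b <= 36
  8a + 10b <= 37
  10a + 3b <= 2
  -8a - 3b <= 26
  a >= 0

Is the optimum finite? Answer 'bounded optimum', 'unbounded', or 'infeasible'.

Corner points and W = 12a + 8b:
  (1/5, 0) → W = 12/5
  (0, 0) → W = 0
  (0, 2/3) → W = 16/3
The feasible region has finitely many vertices and no improving ray; the minimum is 0 at (0, 0).

bounded optimum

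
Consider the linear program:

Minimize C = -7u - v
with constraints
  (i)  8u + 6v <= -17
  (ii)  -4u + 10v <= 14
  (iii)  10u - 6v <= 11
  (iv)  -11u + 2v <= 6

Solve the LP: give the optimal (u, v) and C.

The optimum lies where 8u + 6v = -17 and 10u - 6v = 11.
Solving simultaneously gives u = -1/3, v = -43/18.

u = -1/3, v = -43/18, minimum C = 85/18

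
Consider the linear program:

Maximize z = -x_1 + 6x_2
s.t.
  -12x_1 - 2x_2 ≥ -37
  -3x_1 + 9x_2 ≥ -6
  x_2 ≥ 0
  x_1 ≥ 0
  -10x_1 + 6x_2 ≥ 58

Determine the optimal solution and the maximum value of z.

x_1 = 0, x_2 = 37/2, maximum z = 111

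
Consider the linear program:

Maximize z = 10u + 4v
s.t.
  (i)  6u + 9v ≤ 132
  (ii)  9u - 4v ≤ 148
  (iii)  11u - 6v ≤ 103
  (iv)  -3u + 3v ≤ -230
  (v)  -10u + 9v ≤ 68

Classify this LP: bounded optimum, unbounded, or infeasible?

Extreme points and z = 10u + 4v:
  (-357/5, -2221/15) → z = -19594/15
  (-758, -2504/3) → z = -32756/3
The feasible region has finitely many vertices and no improving ray; the maximum is -19594/15 at (-357/5, -2221/15).

bounded optimum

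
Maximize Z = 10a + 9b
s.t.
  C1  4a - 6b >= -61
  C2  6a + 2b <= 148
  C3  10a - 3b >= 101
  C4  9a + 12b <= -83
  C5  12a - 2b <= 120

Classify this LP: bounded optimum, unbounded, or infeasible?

Feasible corners and Z = 10a + 9b:
  (321/49, -1739/147) → Z = -2007/49
  (637/81, -346/27) → Z = -2972/81
The feasible region has finitely many vertices and no improving ray; the maximum is -2972/81 at (637/81, -346/27).

bounded optimum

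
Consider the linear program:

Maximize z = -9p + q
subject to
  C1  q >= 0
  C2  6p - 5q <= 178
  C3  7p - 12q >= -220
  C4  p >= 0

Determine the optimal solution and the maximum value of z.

p = 0, q = 55/3, maximum z = 55/3

The optimum lies where 7p - 12q = -220 and p = 0.
Solving simultaneously gives p = 0, q = 55/3.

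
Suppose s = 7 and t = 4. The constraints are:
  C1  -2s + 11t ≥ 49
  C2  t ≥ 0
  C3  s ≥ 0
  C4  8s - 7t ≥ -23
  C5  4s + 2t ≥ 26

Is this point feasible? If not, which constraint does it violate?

not feasible — violates C1

Constraint C1: -2s + 11t = 30, which is not ≥ 49. All other constraints are satisfied.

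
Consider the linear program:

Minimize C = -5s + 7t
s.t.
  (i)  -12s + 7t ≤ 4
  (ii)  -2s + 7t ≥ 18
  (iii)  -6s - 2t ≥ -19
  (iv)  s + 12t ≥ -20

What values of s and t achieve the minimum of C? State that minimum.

At the optimal vertex, -2s + 7t = 18 and -6s - 2t = -19.
Solving simultaneously gives s = 97/46, t = 73/23.

s = 97/46, t = 73/23, minimum C = 537/46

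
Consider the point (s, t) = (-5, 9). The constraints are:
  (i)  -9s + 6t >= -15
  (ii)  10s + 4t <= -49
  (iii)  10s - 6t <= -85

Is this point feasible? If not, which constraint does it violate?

not feasible — violates (ii)

Constraint (ii): 10s + 4t = -14, which is not ≤ -49. All other constraints are satisfied.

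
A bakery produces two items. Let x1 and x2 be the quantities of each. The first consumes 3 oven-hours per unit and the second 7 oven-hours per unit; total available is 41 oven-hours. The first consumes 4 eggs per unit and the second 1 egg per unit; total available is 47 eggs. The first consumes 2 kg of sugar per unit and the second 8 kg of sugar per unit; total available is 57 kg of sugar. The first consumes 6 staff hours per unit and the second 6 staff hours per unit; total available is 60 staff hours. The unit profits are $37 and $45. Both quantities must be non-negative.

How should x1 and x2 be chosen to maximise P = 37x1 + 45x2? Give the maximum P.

x1 = 29/4, x2 = 11/4, maximum P = 392

Extreme points and P = 37x1 + 45x2:
  (0, 0) → P = 0
  (0, 41/7) → P = 1845/7
  (10, 0) → P = 370
  (29/4, 11/4) → P = 392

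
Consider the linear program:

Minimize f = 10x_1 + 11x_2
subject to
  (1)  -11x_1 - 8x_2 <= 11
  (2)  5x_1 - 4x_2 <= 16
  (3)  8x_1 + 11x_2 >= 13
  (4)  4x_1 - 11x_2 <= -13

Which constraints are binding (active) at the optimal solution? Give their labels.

(1) and (3)

Feasible corners and f = 10x_1 + 11x_2:
  (-75/19, 77/19) → f = 97/19
  (76/13, 43/13) → f = 1233/13
  (0, 13/11) → f = 13
The feasible region is unbounded (it extends along (4, 5), (-8, 11)), but f strictly increases along every unbounded feasible direction, so there is no improving ray and the minimum is attained at a vertex.

The minimum is at (-75/19, 77/19). Substituting into each constraint, equality holds for (1) and (3); the remaining constraints have slack.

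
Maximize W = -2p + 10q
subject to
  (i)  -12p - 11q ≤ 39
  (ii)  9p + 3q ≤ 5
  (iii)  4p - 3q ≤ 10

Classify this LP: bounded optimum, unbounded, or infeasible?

From the feasible point (-7/80, -69/20), moving in the direction (-11, 12) keeps every constraint satisfied while W increases without bound.

unbounded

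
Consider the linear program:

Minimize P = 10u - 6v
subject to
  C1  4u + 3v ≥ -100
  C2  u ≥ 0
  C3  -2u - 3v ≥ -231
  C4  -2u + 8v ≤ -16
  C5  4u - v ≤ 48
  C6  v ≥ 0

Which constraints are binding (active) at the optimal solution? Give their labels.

Vertices and P = 10u - 6v:
  (184/15, 16/15) → P = 1744/15
  (8, 0) → P = 80
  (12, 0) → P = 120

The minimum is at (8, 0). Substituting into each constraint, equality holds for C4 and C6; the remaining constraints have slack.

C4 and C6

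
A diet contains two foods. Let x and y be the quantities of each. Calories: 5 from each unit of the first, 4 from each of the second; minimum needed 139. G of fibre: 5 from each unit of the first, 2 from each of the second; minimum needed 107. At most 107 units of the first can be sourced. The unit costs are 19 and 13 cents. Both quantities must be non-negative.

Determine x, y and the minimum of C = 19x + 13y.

x = 15, y = 16, minimum C = 493

Feasible corners and C = 19x + 13y:
  (0, 107/2) → C = 1391/2
  (139/5, 0) → C = 2641/5
  (107, 0) → C = 2033
  (15, 16) → C = 493
The feasible region is unbounded (it extends along (0, 1)), but C strictly increases along every unbounded feasible direction, so there is no improving ray and the minimum is attained at a vertex.

The optimum lies where 5x + 4y = 139 and 5x + 2y = 107.
Solving simultaneously gives x = 15, y = 16.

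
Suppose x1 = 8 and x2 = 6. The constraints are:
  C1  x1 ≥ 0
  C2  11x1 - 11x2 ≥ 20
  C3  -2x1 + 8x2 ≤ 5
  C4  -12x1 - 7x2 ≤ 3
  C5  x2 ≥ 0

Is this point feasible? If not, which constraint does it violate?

not feasible — violates C3

Constraint C3: -2x1 + 8x2 = 32, which is not ≤ 5. All other constraints are satisfied.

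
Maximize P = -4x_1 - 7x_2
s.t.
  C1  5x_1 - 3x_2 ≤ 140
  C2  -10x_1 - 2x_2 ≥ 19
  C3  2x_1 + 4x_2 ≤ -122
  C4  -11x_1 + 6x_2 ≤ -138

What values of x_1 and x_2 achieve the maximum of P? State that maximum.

Extreme points and P = -4x_1 - 7x_2:
  (223/40, -299/8) → P = 9573/40
  (-142, -850/3) → P = 7654/3
  (14/3, -197/6) → P = 1267/6
  (-45/14, -809/28) → P = 6023/28

At the optimal vertex, 5x_1 - 3x_2 = 140 and -11x_1 + 6x_2 = -138.
Solving simultaneously gives x_1 = -142, x_2 = -850/3.

x_1 = -142, x_2 = -850/3, maximum P = 7654/3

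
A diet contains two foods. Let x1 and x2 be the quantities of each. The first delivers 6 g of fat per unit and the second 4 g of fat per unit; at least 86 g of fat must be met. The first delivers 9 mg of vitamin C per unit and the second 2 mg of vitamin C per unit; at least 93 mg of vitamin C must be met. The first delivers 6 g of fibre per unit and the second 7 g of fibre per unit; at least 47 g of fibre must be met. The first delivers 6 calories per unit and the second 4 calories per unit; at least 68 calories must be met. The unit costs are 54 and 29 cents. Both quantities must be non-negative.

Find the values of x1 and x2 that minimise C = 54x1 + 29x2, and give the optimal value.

Extreme points and C = 54x1 + 29x2:
  (0, 93/2) → C = 2697/2
  (43/3, 0) → C = 774
  (25/3, 9) → C = 711
The feasible region is unbounded (it extends along (0, 1), (1, 0)), but C strictly increases along every unbounded feasible direction, so there is no improving ray and the minimum is attained at a vertex.

At the optimal vertex, 6x1 + 4x2 = 86 and 9x1 + 2x2 = 93.
Solving simultaneously gives x1 = 25/3, x2 = 9.

x1 = 25/3, x2 = 9, minimum C = 711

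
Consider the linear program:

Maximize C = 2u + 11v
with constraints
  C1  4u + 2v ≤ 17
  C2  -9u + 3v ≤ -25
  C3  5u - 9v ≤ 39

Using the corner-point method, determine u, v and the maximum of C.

u = 101/30, v = 53/30, maximum C = 157/6

Feasible corners and C = 2u + 11v:
  (101/30, 53/30) → C = 157/6
  (231/46, -71/46) → C = -319/46
  (18/11, -113/33) → C = -1135/33

The optimum lies where 4u + 2v = 17 and -9u + 3v = -25.
Solving simultaneously gives u = 101/30, v = 53/30.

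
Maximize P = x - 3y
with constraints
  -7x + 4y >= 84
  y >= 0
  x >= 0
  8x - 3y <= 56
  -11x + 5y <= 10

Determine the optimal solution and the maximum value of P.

x = 380/9, y = 854/9, maximum P = -2182/9

Vertices and P = x - 3y:
  (476/11, 1064/11) → P = -2716/11
  (380/9, 854/9) → P = -2182/9
  (310/7, 696/7) → P = -254

The binding constraints are -7x + 4y = 84 and -11x + 5y = 10.
Solving simultaneously gives x = 380/9, y = 854/9.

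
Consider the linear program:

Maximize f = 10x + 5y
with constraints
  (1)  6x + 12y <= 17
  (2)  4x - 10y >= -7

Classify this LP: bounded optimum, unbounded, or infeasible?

From the feasible point (43/54, 55/54), moving in the direction (12, -6) keeps every constraint satisfied while f increases without bound.

unbounded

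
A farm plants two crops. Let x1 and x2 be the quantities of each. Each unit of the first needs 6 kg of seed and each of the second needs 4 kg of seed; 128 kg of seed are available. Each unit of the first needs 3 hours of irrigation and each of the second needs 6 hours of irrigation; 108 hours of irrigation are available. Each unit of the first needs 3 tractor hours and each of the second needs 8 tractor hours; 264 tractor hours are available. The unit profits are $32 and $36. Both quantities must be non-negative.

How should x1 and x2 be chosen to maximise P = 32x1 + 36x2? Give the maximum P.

x1 = 14, x2 = 11, maximum P = 844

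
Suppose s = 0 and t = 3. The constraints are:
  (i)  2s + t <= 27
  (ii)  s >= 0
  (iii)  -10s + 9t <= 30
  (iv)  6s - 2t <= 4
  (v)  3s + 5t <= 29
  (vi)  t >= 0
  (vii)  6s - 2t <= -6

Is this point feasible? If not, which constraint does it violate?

(i): 3 ≤ 27 ✓
(ii): 0 ≥ 0 ✓
(iii): 27 ≤ 30 ✓
(iv): -6 ≤ 4 ✓
(v): 15 ≤ 29 ✓
(vi): 3 ≥ 0 ✓
(vii): -6 ≤ -6 ✓

feasible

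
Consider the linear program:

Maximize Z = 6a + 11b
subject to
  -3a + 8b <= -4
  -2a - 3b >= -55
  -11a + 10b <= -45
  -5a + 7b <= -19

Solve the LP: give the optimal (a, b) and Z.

Corner points and Z = 6a + 11b:
  (452/25, 157/25) → Z = 4439/25
  (124/19, 37/19) → Z = 1151/19
  (125/27, 16/27) → Z = 926/27
The feasible region is unbounded (it extends along (3, -2), (-10, -11)), but Z strictly decreases along every unbounded feasible direction, so there is no improving ray and the maximum is attained at a vertex.

At the optimal vertex, -3a + 8b = -4 and -2a - 3b = -55.
Solving simultaneously gives a = 452/25, b = 157/25.

a = 452/25, b = 157/25, maximum Z = 4439/25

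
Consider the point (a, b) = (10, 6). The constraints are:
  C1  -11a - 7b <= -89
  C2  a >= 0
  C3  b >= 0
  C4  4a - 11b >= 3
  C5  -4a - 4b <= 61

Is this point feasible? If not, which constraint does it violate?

not feasible — violates C4

Constraint C4: 4a - 11b = -26, which is not ≥ 3. All other constraints are satisfied.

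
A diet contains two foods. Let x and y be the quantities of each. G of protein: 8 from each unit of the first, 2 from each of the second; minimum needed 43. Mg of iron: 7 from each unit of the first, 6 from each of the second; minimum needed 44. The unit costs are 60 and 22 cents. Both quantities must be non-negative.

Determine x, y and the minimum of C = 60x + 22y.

x = 5, y = 3/2, minimum C = 333

Corner points and C = 60x + 22y:
  (0, 43/2) → C = 473
  (44/7, 0) → C = 2640/7
  (5, 3/2) → C = 333
The feasible region is unbounded (it extends along (0, 1), (1, 0)), but C strictly increases along every unbounded feasible direction, so there is no improving ray and the minimum is attained at a vertex.

The optimum lies where 8x + 2y = 43 and 7x + 6y = 44.
Solving simultaneously gives x = 5, y = 3/2.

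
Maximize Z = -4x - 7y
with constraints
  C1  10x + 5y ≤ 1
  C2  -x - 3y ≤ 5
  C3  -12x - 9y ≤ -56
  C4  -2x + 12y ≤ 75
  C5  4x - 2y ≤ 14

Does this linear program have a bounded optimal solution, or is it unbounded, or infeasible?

The boundaries 10x + 5y = 1 and -x - 3y = 5 meet at (28/25, -51/25), but that point violates -12x - 9y ≤ -56. Every candidate vertex is excluded by some other constraint, so the feasible region is empty.

infeasible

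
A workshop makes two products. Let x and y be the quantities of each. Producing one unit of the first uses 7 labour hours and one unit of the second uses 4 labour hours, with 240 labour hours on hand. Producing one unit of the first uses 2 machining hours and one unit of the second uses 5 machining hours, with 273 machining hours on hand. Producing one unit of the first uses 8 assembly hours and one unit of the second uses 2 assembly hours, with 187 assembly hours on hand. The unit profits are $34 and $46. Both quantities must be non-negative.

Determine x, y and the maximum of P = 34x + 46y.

Vertices and P = 34x + 46y:
  (0, 0) → P = 0
  (0, 273/5) → P = 12558/5
  (187/8, 0) → P = 3179/4
  (4, 53) → P = 2574
  (134/9, 611/18) → P = 6203/3

The binding constraints are 7x + 4y = 240 and 2x + 5y = 273.
Solving simultaneously gives x = 4, y = 53.

x = 4, y = 53, maximum P = 2574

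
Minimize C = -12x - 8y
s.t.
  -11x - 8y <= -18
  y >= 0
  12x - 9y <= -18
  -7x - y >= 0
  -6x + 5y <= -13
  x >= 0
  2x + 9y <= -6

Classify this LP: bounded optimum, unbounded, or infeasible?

The boundaries x = 0 and 2x + 9y = -6 meet at (0, -2/3), but that point violates -11x - 8y ≤ -18. Every candidate vertex is excluded by some other constraint, so the feasible region is empty.

infeasible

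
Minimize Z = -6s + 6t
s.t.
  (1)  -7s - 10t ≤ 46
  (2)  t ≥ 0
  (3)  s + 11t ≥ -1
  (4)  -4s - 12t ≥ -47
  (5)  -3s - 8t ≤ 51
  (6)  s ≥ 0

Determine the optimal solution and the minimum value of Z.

s = 47/4, t = 0, minimum Z = -141/2

The binding constraints are t = 0 and -4s - 12t = -47.
Solving simultaneously gives s = 47/4, t = 0.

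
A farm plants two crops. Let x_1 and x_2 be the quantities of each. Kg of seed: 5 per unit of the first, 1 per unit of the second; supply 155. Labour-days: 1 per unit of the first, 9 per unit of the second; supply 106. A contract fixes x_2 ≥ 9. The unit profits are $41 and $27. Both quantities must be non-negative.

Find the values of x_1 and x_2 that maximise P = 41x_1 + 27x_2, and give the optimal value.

The optimum lies where x_1 + 9x_2 = 106 and x_2 = 9.
Solving simultaneously gives x_1 = 25, x_2 = 9.

x_1 = 25, x_2 = 9, maximum P = 1268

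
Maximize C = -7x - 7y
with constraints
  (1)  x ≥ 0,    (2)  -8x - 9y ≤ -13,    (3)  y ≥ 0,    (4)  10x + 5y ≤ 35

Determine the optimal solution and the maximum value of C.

The binding constraints are x = 0 and -8x - 9y = -13.
Solving simultaneously gives x = 0, y = 13/9.

x = 0, y = 13/9, maximum C = -91/9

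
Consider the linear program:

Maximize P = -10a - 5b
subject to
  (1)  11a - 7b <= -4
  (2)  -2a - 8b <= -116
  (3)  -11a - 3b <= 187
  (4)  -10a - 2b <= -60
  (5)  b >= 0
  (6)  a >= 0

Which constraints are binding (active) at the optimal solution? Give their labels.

Vertices and P = -10a - 5b:
  (130/17, 214/17) → P = -2370/17
  (62/19, 260/19) → P = -1920/19
  (0, 30) → P = -150
The feasible region is unbounded (it extends along (0, 1), (7, 11)), but P strictly decreases along every unbounded feasible direction, so there is no improving ray and the maximum is attained at a vertex.

The maximum is at (62/19, 260/19). Substituting into each constraint, equality holds for (2) and (4); the remaining constraints have slack.

(2) and (4)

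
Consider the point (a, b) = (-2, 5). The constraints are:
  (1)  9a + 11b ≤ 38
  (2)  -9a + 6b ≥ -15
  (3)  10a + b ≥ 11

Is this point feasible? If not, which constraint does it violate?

Constraint (3): 10a + b = -15, which is not ≥ 11. All other constraints are satisfied.

not feasible — violates (3)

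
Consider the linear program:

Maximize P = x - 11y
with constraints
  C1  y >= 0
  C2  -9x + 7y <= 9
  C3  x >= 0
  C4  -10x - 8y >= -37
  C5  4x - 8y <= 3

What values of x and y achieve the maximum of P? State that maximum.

Extreme points and P = x - 11y:
  (0, 0) → P = 0
  (3/4, 0) → P = 3/4
  (0, 9/7) → P = -99/7
  (187/142, 423/142) → P = -2233/71
  (20/7, 59/56) → P = -489/56

x = 3/4, y = 0, maximum P = 3/4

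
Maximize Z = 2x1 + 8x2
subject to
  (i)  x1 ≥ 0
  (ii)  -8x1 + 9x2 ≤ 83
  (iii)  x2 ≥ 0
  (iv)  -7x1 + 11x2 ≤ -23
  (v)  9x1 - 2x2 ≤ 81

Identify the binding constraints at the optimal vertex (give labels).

(iv) and (v)

Extreme points and Z = 2x1 + 8x2:
  (23/7, 0) → Z = 46/7
  (9, 0) → Z = 18
  (169/17, 72/17) → Z = 914/17

The maximum is at (169/17, 72/17). Substituting into each constraint, equality holds for (iv) and (v); the remaining constraints have slack.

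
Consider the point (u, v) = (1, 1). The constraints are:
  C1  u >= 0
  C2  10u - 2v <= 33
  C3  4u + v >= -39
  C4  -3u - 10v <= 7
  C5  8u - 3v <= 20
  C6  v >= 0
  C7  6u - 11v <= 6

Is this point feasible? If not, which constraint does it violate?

C1: 1 ≥ 0 ✓
C2: 8 ≤ 33 ✓
C3: 5 ≥ -39 ✓
C4: -13 ≤ 7 ✓
C5: 5 ≤ 20 ✓
C6: 1 ≥ 0 ✓
C7: -5 ≤ 6 ✓

feasible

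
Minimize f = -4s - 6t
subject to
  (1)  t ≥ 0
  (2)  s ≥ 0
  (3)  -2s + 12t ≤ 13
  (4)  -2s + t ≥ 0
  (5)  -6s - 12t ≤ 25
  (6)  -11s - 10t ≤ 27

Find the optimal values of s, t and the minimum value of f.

Vertices and f = -4s - 6t:
  (0, 0) → f = 0
  (0, 13/12) → f = -13/2
  (13/22, 13/11) → f = -104/11

s = 13/22, t = 13/11, minimum f = -104/11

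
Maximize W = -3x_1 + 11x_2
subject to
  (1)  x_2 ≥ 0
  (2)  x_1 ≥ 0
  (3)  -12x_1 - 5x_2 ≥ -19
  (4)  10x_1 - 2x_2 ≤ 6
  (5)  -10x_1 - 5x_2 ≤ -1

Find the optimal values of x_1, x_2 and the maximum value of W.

x_1 = 0, x_2 = 19/5, maximum W = 209/5

Corner points and W = -3x_1 + 11x_2:
  (3/5, 0) → W = -9/5
  (1/10, 0) → W = -3/10
  (0, 19/5) → W = 209/5
  (0, 1/5) → W = 11/5
  (34/37, 59/37) → W = 547/37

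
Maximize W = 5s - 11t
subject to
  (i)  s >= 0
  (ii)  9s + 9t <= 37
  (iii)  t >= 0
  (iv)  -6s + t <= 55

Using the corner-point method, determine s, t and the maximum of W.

s = 37/9, t = 0, maximum W = 185/9

Extreme points and W = 5s - 11t:
  (0, 37/9) → W = -407/9
  (0, 0) → W = 0
  (37/9, 0) → W = 185/9

The binding constraints are 9s + 9t = 37 and t = 0.
Solving simultaneously gives s = 37/9, t = 0.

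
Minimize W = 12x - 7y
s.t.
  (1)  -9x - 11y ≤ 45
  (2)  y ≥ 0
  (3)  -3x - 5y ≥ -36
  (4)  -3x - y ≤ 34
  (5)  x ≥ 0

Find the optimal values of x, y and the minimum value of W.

x = 0, y = 36/5, minimum W = -252/5

Corner points and W = 12x - 7y:
  (12, 0) → W = 144
  (0, 0) → W = 0
  (0, 36/5) → W = -252/5

At the optimal vertex, -3x - 5y = -36 and x = 0.
Solving simultaneously gives x = 0, y = 36/5.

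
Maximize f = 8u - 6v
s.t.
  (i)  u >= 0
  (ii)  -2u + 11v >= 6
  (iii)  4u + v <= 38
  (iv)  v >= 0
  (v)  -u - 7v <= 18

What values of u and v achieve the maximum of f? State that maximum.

Vertices and f = 8u - 6v:
  (0, 6/11) → f = -36/11
  (0, 38) → f = -228
  (206/23, 50/23) → f = 1348/23

The binding constraints are -2u + 11v = 6 and 4u + v = 38.
Solving simultaneously gives u = 206/23, v = 50/23.

u = 206/23, v = 50/23, maximum f = 1348/23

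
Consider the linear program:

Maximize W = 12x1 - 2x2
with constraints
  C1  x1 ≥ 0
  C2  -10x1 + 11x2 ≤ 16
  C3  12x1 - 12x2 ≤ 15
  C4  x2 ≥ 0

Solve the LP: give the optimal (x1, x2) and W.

x1 = 119/4, x2 = 57/2, maximum W = 300

Feasible corners and W = 12x1 - 2x2:
  (0, 16/11) → W = -32/11
  (0, 0) → W = 0
  (119/4, 57/2) → W = 300
  (5/4, 0) → W = 15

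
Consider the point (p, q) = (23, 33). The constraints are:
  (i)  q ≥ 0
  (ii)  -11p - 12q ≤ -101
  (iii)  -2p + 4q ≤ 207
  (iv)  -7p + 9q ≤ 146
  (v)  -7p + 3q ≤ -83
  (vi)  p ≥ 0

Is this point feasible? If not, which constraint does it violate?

not feasible — violates (v)

Constraint (v): -7p + 3q = -62, which is not ≤ -83. All other constraints are satisfied.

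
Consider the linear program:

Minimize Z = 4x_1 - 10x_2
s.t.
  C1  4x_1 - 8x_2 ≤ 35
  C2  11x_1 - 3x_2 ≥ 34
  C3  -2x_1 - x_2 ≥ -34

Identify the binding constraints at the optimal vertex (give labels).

Corner points and Z = 4x_1 - 10x_2:
  (167/76, -249/76) → Z = 1579/38
  (307/20, 33/10) → Z = 142/5
  (8, 18) → Z = -148

The minimum is at (8, 18). Substituting into each constraint, equality holds for C2 and C3; the remaining constraints have slack.

C2 and C3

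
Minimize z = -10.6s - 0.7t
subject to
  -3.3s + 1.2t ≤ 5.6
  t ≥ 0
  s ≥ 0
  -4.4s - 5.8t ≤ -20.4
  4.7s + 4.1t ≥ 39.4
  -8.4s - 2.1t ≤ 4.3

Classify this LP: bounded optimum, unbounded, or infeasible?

unbounded

From the feasible point (2432/1917, 15634/1917), moving in the direction (1.2, 3.3) keeps every constraint satisfied while z decreases without bound.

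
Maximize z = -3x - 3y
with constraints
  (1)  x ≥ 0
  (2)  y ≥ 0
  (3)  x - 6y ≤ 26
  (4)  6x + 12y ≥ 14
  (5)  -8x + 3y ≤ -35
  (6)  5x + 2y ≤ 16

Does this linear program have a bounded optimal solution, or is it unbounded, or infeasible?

infeasible

The boundaries x = 0 and 6x + 12y = 14 meet at (0, 7/6), but that point violates -8x + 3y ≤ -35. Every candidate vertex is excluded by some other constraint, so the feasible region is empty.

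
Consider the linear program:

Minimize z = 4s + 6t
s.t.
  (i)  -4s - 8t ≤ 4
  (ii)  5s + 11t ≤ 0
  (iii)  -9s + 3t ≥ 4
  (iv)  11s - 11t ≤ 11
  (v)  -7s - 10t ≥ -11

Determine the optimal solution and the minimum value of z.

s = -11, t = 5, minimum z = -14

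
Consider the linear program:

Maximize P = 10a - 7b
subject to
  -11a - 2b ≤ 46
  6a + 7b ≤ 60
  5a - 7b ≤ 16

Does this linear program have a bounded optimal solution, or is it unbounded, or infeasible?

bounded optimum

Corner points and P = 10a - 7b:
  (-34/5, 72/5) → P = -844/5
  (-10/3, -14/3) → P = -2/3
  (76/11, 204/77) → P = 556/11
The feasible region has finitely many vertices and no improving ray; the maximum is 556/11 at (76/11, 204/77).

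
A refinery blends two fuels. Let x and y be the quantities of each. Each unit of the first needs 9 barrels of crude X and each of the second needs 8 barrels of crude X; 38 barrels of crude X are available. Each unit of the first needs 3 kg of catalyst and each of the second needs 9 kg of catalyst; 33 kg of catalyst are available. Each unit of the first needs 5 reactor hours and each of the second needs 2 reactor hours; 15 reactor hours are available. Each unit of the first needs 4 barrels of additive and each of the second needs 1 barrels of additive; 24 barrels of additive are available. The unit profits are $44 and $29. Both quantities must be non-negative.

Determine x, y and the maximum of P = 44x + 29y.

Extreme points and P = 44x + 29y:
  (0, 0) → P = 0
  (0, 11/3) → P = 319/3
  (3, 0) → P = 132
  (26/19, 61/19) → P = 2913/19
  (2, 5/2) → P = 321/2

x = 2, y = 5/2, maximum P = 321/2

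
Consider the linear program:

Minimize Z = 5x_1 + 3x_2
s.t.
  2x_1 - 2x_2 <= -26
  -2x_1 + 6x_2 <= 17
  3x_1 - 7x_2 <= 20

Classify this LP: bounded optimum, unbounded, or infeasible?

From the feasible point (-61/4, -9/4), moving in the direction (-6, -2) keeps every constraint satisfied while Z decreases without bound.

unbounded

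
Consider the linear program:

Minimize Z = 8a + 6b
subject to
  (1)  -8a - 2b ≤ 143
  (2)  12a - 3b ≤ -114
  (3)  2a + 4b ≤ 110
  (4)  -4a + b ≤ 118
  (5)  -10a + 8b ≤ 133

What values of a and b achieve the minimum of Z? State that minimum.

Feasible corners and Z = 8a + 6b:
  (-219/16, -67/4) → Z = -210
  (-235/14, -61/14) → Z = -1123/7
  (-171/22, 76/11) → Z = -228/11

The optimum lies where -8a - 2b = 143 and 12a - 3b = -114.
Solving simultaneously gives a = -219/16, b = -67/4.

a = -219/16, b = -67/4, minimum Z = -210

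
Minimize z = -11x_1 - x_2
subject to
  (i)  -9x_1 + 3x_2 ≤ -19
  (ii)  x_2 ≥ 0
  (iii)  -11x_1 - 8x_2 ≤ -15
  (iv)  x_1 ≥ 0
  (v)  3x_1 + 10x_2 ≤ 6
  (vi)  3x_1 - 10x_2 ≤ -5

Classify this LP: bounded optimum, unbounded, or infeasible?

The boundaries -9x_1 + 3x_2 = -19 and 3x_1 - 10x_2 = -5 meet at (205/81, 34/27), but that point violates 3x_1 + 10x_2 ≤ 6. Every candidate vertex is excluded by some other constraint, so the feasible region is empty.

infeasible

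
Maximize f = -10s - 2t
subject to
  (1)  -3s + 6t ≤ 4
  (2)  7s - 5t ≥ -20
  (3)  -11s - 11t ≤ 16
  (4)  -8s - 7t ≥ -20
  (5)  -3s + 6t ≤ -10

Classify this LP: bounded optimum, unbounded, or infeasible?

Feasible corners and f = -10s - 2t:
  (332/11, -348/11) → f = -2624/11
  (14/99, -158/99) → f = 16/9
  (190/69, -20/69) → f = -620/23
The feasible region has finitely many vertices and no improving ray; the maximum is 16/9 at (14/99, -158/99).

bounded optimum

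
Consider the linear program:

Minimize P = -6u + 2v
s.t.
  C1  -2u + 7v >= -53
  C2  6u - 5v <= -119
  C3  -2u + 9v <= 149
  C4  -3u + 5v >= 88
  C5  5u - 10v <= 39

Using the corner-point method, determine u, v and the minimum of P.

u = -163/22, v = 164/11, minimum P = 817/11

Feasible corners and P = -6u + 2v:
  (-881/11, -335/11) → P = 4616/11
  (-163/22, 164/11) → P = 817/11
  (-31/3, 57/5) → P = 424/5
The feasible region is unbounded (it extends along (-9, -2), (-7, -2)), but P strictly increases along every unbounded feasible direction, so there is no improving ray and the minimum is attained at a vertex.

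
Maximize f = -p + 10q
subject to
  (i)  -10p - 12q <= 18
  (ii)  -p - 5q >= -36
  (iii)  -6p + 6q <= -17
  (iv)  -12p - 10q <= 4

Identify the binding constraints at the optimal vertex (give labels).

(ii) and (iii)

Extreme points and f = -p + 10q:
  (3, -4) → f = -43
  (301/36, 199/36) → f = 563/12
  (73/66, -19/11) → f = -1213/66
The feasible region is unbounded (it extends along (5, -1), (6, -5)), but f strictly decreases along every unbounded feasible direction, so there is no improving ray and the maximum is attained at a vertex.

The maximum is at (301/36, 199/36). Substituting into each constraint, equality holds for (ii) and (iii); the remaining constraints have slack.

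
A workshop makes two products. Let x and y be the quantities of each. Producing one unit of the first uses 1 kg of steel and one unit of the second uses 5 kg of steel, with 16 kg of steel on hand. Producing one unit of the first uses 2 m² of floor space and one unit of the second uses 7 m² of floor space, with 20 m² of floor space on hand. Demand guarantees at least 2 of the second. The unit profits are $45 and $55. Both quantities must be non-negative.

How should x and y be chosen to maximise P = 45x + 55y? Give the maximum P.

Feasible corners and P = 45x + 55y:
  (0, 20/7) → P = 1100/7
  (0, 2) → P = 110
  (3, 2) → P = 245

x = 3, y = 2, maximum P = 245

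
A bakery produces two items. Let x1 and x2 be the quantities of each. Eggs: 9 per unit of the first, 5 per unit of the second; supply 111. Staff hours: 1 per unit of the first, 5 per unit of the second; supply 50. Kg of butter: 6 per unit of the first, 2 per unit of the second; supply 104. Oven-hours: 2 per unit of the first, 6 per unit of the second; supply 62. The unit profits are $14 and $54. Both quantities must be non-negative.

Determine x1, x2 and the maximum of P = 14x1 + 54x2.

Extreme points and P = 14x1 + 54x2:
  (0, 0) → P = 0
  (0, 10) → P = 540
  (37/3, 0) → P = 518/3
  (89/11, 84/11) → P = 5782/11
  (5/2, 19/2) → P = 548

The optimum lies where x1 + 5x2 = 50 and 2x1 + 6x2 = 62.
Solving simultaneously gives x1 = 5/2, x2 = 19/2.

x1 = 5/2, x2 = 19/2, maximum P = 548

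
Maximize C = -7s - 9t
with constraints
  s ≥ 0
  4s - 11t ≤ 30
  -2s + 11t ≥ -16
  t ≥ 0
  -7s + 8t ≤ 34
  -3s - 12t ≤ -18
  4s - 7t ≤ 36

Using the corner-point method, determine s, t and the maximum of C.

Feasible corners and C = -7s - 9t:
  (0, 17/4) → C = -153/4
  (0, 3/2) → C = -27/2
  (15/2, 0) → C = -105/2
  (93/8, 3/2) → C = -759/8
  (6, 0) → C = -42
The feasible region is unbounded (it extends along (7, 4), (8, 7)), but C strictly decreases along every unbounded feasible direction, so there is no improving ray and the maximum is attained at a vertex.

s = 0, t = 3/2, maximum C = -27/2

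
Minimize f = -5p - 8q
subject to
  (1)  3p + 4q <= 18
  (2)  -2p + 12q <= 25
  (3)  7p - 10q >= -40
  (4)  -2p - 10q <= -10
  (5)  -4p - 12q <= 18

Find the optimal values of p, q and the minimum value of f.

p = 29/11, q = 111/44, minimum f = -367/11

Corner points and f = -5p - 8q:
  (29/11, 111/44) → f = -367/11
  (70/11, -3/11) → f = -326/11
  (-65/22, 35/22) → f = 45/22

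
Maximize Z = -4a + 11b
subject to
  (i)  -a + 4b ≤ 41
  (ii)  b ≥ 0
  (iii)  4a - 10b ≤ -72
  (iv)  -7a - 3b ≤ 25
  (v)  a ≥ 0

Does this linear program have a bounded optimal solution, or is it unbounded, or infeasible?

bounded optimum

Feasible corners and Z = -4a + 11b:
  (61/3, 46/3) → Z = 262/3
  (0, 41/4) → Z = 451/4
  (0, 36/5) → Z = 396/5
The feasible region has finitely many vertices and no improving ray; the maximum is 451/4 at (0, 41/4).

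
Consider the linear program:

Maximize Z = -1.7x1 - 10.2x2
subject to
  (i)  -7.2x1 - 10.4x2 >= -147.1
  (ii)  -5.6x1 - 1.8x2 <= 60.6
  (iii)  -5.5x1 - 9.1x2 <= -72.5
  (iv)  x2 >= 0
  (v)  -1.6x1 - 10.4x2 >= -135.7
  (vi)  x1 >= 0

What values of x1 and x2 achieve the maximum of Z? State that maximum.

Feasible corners and Z = -1.7x1 - 10.2x2:
  (1471/72, 0) → Z = -25007/720
  (57/28, 9271/728) → Z = -242709/1820
  (145/11, 0) → Z = -493/22
  (0, 725/91) → Z = -7395/91
  (0, 1357/104) → Z = -69207/520

The optimum lies where -5.5x1 - 9.1x2 = -72.5 and x2 = 0.
Solving simultaneously gives x1 = 145/11, x2 = 0.

x1 = 145/11, x2 = 0, maximum Z = -493/22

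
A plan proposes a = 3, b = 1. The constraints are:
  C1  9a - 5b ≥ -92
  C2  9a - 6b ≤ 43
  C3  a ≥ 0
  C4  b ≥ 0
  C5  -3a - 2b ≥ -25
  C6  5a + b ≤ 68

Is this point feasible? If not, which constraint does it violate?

C1: 22 ≥ -92 ✓
C2: 21 ≤ 43 ✓
C3: 3 ≥ 0 ✓
C4: 1 ≥ 0 ✓
C5: -11 ≥ -25 ✓
C6: 16 ≤ 68 ✓

feasible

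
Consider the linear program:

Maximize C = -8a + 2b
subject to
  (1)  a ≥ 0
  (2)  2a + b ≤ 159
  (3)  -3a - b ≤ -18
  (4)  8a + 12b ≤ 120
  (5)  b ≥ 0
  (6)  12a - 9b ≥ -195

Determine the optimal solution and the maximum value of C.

Feasible corners and C = -8a + 2b:
  (24/7, 54/7) → C = -12
  (6, 0) → C = -48
  (15, 0) → C = -120

a = 24/7, b = 54/7, maximum C = -12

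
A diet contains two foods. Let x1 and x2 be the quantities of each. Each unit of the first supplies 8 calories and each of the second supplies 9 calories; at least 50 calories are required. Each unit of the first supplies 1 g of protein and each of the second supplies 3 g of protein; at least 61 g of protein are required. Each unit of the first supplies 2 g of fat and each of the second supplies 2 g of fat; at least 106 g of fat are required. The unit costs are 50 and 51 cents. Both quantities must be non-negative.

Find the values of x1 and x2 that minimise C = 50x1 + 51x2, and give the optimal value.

x1 = 49, x2 = 4, minimum C = 2654

Feasible corners and C = 50x1 + 51x2:
  (0, 53) → C = 2703
  (61, 0) → C = 3050
  (49, 4) → C = 2654
The feasible region is unbounded (it extends along (0, 1), (1, 0)), but C strictly increases along every unbounded feasible direction, so there is no improving ray and the minimum is attained at a vertex.

At the optimal vertex, x1 + 3x2 = 61 and 2x1 + 2x2 = 106.
Solving simultaneously gives x1 = 49, x2 = 4.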